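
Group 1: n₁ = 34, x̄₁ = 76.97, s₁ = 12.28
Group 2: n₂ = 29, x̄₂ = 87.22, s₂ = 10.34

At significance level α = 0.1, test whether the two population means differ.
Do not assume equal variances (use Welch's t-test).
Welch's two-sample t-test:
H₀: μ₁ = μ₂
H₁: μ₁ ≠ μ₂
s₁²/n₁ = 12.28²/34 = 4.4352,  s₂²/n₂ = 10.34²/29 = 3.6867
SE = √(s₁²/n₁ + s₂²/n₂) = √(4.4352 + 3.6867) = 2.8499
df (Welch-Satterthwaite) = (s₁²/n₁ + s₂²/n₂)² / [(s₁²/n₁)²/(n₁-1) + (s₂²/n₂)²/(n₂-1)] ≈ 60.99
t = (x̄₁ - x̄₂) / SE = (76.97 - 87.22) / 2.8499 = -10.25 / 2.8499 = -3.597
p-value = 0.0006

Since p-value < α = 0.1, we reject H₀.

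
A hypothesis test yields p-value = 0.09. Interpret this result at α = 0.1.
Since p = 0.09 < α = 0.1, reject H₀.
There is sufficient evidence to reject the null hypothesis; the result is statistically significant at the 0.1 level.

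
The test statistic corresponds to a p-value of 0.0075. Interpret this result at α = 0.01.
Since p = 0.0075 < α = 0.01, reject H₀.
There is sufficient evidence to reject the null hypothesis; the result is statistically significant at the 0.01 level.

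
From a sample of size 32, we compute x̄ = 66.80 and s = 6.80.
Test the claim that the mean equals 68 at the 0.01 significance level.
One-sample t-test:
H₀: μ = 68
H₁: μ ≠ 68
df = n - 1 = 31
t = (x̄ - μ₀) / (s/√n) = (66.80 - 68) / (6.80/√32) = -0.998
p-value = 0.3259

Since p-value > α = 0.01, we fail to reject H₀.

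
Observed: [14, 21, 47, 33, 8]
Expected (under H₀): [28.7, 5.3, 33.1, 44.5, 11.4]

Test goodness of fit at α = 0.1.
Chi-square goodness of fit test:
H₀: observed counts match expected distribution
H₁: observed counts differ from expected distribution
df = k - 1 = 4
χ² = Σ(O - E)²/E
   = (14 - 28.7)²/28.7 + (21 - 5.3)²/5.3 + (47 - 33.1)²/33.1 + (33 - 44.5)²/44.5 + (8 - 11.4)²/11.4
   = 7.529 + 46.508 + 5.837 + 2.972 + 1.014
   = 63.86
p-value < 0.0001

Since p-value < α = 0.1, we reject H₀.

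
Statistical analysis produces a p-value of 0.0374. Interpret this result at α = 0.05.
Since p = 0.0374 < α = 0.05, reject H₀.
There is sufficient evidence to reject the null hypothesis; the result is statistically significant at the 0.05 level.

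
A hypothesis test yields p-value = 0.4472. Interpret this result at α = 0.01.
Since p = 0.4472 > α = 0.01, fail to reject H₀.
There is insufficient evidence to reject the null hypothesis; the result is not statistically significant at the 0.01 level.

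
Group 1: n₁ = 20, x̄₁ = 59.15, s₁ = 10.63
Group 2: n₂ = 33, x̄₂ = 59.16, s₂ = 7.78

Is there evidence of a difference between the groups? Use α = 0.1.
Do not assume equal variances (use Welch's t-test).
Welch's two-sample t-test:
H₀: μ₁ = μ₂
H₁: μ₁ ≠ μ₂
s₁²/n₁ = 10.63²/20 = 5.6498,  s₂²/n₂ = 7.78²/33 = 1.8342
SE = √(s₁²/n₁ + s₂²/n₂) = √(5.6498 + 1.8342) = 2.7357
df (Welch-Satterthwaite) = (s₁²/n₁ + s₂²/n₂)² / [(s₁²/n₁)²/(n₁-1) + (s₂²/n₂)²/(n₂-1)] ≈ 31.38
t = (x̄₁ - x̄₂) / SE = (59.15 - 59.16) / 2.7357 = -0.01 / 2.7357 = -0.004
p-value = 0.9971

Since p-value > α = 0.1, we fail to reject H₀.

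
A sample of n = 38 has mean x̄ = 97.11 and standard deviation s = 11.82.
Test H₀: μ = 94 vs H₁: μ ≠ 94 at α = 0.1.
One-sample t-test:
H₀: μ = 94
H₁: μ ≠ 94
df = n - 1 = 37
t = (x̄ - μ₀) / (s/√n) = (97.11 - 94) / (11.82/√38) = 1.622
p-value = 0.1133

Since p-value > α = 0.1, we fail to reject H₀.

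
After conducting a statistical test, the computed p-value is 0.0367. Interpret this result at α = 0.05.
Since p = 0.0367 < α = 0.05, reject H₀.
There is sufficient evidence to reject the null hypothesis; the result is statistically significant at the 0.05 level.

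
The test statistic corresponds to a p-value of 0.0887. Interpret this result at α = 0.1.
Since p = 0.0887 < α = 0.1, reject H₀.
There is sufficient evidence to reject the null hypothesis; the result is statistically significant at the 0.1 level.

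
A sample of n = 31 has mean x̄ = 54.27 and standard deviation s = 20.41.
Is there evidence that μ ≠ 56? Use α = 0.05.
One-sample t-test:
H₀: μ = 56
H₁: μ ≠ 56
df = n - 1 = 30
t = (x̄ - μ₀) / (s/√n) = (54.27 - 56) / (20.41/√31) = -0.472
p-value = 0.6404

Since p-value > α = 0.05, we fail to reject H₀.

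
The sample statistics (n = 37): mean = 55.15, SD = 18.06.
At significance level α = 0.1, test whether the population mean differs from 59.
One-sample t-test:
H₀: μ = 59
H₁: μ ≠ 59
df = n - 1 = 36
t = (x̄ - μ₀) / (s/√n) = (55.15 - 59) / (18.06/√37) = -1.297
p-value = 0.2030

Since p-value > α = 0.1, we fail to reject H₀.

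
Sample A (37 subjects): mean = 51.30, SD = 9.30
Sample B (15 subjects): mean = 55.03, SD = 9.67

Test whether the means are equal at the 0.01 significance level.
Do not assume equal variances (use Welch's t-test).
Welch's two-sample t-test:
H₀: μ₁ = μ₂
H₁: μ₁ ≠ μ₂
s₁²/n₁ = 9.30²/37 = 2.3376,  s₂²/n₂ = 9.67²/15 = 6.2339
SE = √(s₁²/n₁ + s₂²/n₂) = √(2.3376 + 6.2339) = 2.9277
df (Welch-Satterthwaite) = (s₁²/n₁ + s₂²/n₂)² / [(s₁²/n₁)²/(n₁-1) + (s₂²/n₂)²/(n₂-1)] ≈ 25.10
t = (x̄₁ - x̄₂) / SE = (51.30 - 55.03) / 2.9277 = -3.73 / 2.9277 = -1.274
p-value = 0.2143

Since p-value > α = 0.01, we fail to reject H₀.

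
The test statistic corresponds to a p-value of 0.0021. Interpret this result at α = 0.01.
Since p = 0.0021 < α = 0.01, reject H₀.
There is sufficient evidence to reject the null hypothesis; the result is statistically significant at the 0.01 level.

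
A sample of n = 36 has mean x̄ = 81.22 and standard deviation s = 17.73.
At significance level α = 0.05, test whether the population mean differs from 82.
One-sample t-test:
H₀: μ = 82
H₁: μ ≠ 82
df = n - 1 = 35
t = (x̄ - μ₀) / (s/√n) = (81.22 - 82) / (17.73/√36) = -0.264
p-value = 0.7934

Since p-value > α = 0.05, we fail to reject H₀.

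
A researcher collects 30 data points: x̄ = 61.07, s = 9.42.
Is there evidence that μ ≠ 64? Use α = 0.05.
One-sample t-test:
H₀: μ = 64
H₁: μ ≠ 64
df = n - 1 = 29
t = (x̄ - μ₀) / (s/√n) = (61.07 - 64) / (9.42/√30) = -1.704
p-value = 0.0991

Since p-value > α = 0.05, we fail to reject H₀.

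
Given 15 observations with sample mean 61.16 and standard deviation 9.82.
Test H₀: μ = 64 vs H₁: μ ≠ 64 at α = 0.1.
One-sample t-test:
H₀: μ = 64
H₁: μ ≠ 64
df = n - 1 = 14
t = (x̄ - μ₀) / (s/√n) = (61.16 - 64) / (9.82/√15) = -1.120
p-value = 0.2815

Since p-value > α = 0.1, we fail to reject H₀.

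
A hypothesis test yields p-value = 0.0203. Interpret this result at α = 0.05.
Since p = 0.0203 < α = 0.05, reject H₀.
There is sufficient evidence to reject the null hypothesis; the result is statistically significant at the 0.05 level.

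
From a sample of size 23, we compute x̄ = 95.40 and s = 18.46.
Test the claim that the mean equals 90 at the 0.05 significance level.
One-sample t-test:
H₀: μ = 90
H₁: μ ≠ 90
df = n - 1 = 22
t = (x̄ - μ₀) / (s/√n) = (95.40 - 90) / (18.46/√23) = 1.403
p-value = 0.1746

Since p-value > α = 0.05, we fail to reject H₀.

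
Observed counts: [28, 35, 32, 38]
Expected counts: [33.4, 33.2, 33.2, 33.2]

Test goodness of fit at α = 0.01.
Chi-square goodness of fit test:
H₀: observed counts match expected distribution
H₁: observed counts differ from expected distribution
df = k - 1 = 3
χ² = Σ(O - E)²/E
   = (28 - 33.4)²/33.4 + (35 - 33.2)²/33.2 + (32 - 33.2)²/33.2 + (38 - 33.2)²/33.2
   = 0.873 + 0.098 + 0.043 + 0.694
   = 1.71
p-value = 0.6352

Since p-value > α = 0.01, we fail to reject H₀.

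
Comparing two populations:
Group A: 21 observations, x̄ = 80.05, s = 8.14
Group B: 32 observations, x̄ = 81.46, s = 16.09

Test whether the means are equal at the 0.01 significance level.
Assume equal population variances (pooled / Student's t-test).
Student's two-sample t-test (equal variances):
H₀: μ₁ = μ₂
H₁: μ₁ ≠ μ₂
df = n₁ + n₂ - 2 = 51
Pooled variance s_p² = [(n₁-1)s₁² + (n₂-1)s₂²] / (n₁ + n₂ - 2) = [(20)(8.14²) + (31)(16.09²)] / 51 = 183.3475
SE = √(s_p²(1/n₁ + 1/n₂)) = √(183.3475 × (1/21 + 1/32)) = 3.8027
t = (x̄₁ - x̄₂) / SE = (80.05 - 81.46) / 3.8027 = -1.41 / 3.8027 = -0.371
p-value = 0.7123

Since p-value > α = 0.01, we fail to reject H₀.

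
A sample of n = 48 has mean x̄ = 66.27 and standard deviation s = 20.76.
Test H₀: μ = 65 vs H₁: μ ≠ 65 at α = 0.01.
One-sample t-test:
H₀: μ = 65
H₁: μ ≠ 65
df = n - 1 = 47
t = (x̄ - μ₀) / (s/√n) = (66.27 - 65) / (20.76/√48) = 0.424
p-value = 0.6736

Since p-value > α = 0.01, we fail to reject H₀.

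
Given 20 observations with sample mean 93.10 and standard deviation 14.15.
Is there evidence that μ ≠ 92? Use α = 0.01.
One-sample t-test:
H₀: μ = 92
H₁: μ ≠ 92
df = n - 1 = 19
t = (x̄ - μ₀) / (s/√n) = (93.10 - 92) / (14.15/√20) = 0.348
p-value = 0.7319

Since p-value > α = 0.01, we fail to reject H₀.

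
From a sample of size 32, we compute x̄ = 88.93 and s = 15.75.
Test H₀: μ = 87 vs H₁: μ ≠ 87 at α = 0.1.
One-sample t-test:
H₀: μ = 87
H₁: μ ≠ 87
df = n - 1 = 31
t = (x̄ - μ₀) / (s/√n) = (88.93 - 87) / (15.75/√32) = 0.693
p-value = 0.4934

Since p-value > α = 0.1, we fail to reject H₀.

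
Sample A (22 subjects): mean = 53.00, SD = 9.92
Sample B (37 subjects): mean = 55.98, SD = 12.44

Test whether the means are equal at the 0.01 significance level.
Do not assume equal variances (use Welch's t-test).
Welch's two-sample t-test:
H₀: μ₁ = μ₂
H₁: μ₁ ≠ μ₂
s₁²/n₁ = 9.92²/22 = 4.4730,  s₂²/n₂ = 12.44²/37 = 4.1825
SE = √(s₁²/n₁ + s₂²/n₂) = √(4.4730 + 4.1825) = 2.9420
df (Welch-Satterthwaite) = (s₁²/n₁ + s₂²/n₂)² / [(s₁²/n₁)²/(n₁-1) + (s₂²/n₂)²/(n₂-1)] ≈ 52.07
t = (x̄₁ - x̄₂) / SE = (53.00 - 55.98) / 2.9420 = -2.98 / 2.9420 = -1.013
p-value = 0.3158

Since p-value > α = 0.01, we fail to reject H₀.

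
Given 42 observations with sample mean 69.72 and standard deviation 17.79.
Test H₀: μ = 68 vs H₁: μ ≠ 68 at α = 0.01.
One-sample t-test:
H₀: μ = 68
H₁: μ ≠ 68
df = n - 1 = 41
t = (x̄ - μ₀) / (s/√n) = (69.72 - 68) / (17.79/√42) = 0.627
p-value = 0.5344

Since p-value > α = 0.01, we fail to reject H₀.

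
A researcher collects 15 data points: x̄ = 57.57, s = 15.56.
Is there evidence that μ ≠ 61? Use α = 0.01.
One-sample t-test:
H₀: μ = 61
H₁: μ ≠ 61
df = n - 1 = 14
t = (x̄ - μ₀) / (s/√n) = (57.57 - 61) / (15.56/√15) = -0.854
p-value = 0.4076

Since p-value > α = 0.01, we fail to reject H₀.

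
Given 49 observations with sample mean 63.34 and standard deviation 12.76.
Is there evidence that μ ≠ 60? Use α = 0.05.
One-sample t-test:
H₀: μ = 60
H₁: μ ≠ 60
df = n - 1 = 48
t = (x̄ - μ₀) / (s/√n) = (63.34 - 60) / (12.76/√49) = 1.832
p-value = 0.0731

Since p-value > α = 0.05, we fail to reject H₀.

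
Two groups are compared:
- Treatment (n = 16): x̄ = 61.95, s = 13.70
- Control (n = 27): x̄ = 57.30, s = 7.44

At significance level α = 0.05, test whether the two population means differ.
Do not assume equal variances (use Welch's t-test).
Welch's two-sample t-test:
H₀: μ₁ = μ₂
H₁: μ₁ ≠ μ₂
s₁²/n₁ = 13.70²/16 = 11.7306,  s₂²/n₂ = 7.44²/27 = 2.0501
SE = √(s₁²/n₁ + s₂²/n₂) = √(11.7306 + 2.0501) = 3.7122
df (Welch-Satterthwaite) = (s₁²/n₁ + s₂²/n₂)² / [(s₁²/n₁)²/(n₁-1) + (s₂²/n₂)²/(n₂-1)] ≈ 20.34
t = (x̄₁ - x̄₂) / SE = (61.95 - 57.30) / 3.7122 = 4.65 / 3.7122 = 1.253
p-value = 0.2246

Since p-value > α = 0.05, we fail to reject H₀.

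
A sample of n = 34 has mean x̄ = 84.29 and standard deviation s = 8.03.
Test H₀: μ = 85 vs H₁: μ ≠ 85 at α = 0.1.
One-sample t-test:
H₀: μ = 85
H₁: μ ≠ 85
df = n - 1 = 33
t = (x̄ - μ₀) / (s/√n) = (84.29 - 85) / (8.03/√34) = -0.516
p-value = 0.6096

Since p-value > α = 0.1, we fail to reject H₀.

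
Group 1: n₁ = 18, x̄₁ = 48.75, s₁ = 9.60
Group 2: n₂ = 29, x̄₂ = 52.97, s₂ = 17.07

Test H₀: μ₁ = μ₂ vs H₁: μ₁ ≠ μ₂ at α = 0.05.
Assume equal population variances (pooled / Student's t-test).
Student's two-sample t-test (equal variances):
H₀: μ₁ = μ₂
H₁: μ₁ ≠ μ₂
df = n₁ + n₂ - 2 = 45
Pooled variance s_p² = [(n₁-1)s₁² + (n₂-1)s₂²] / (n₁ + n₂ - 2) = [(17)(9.60²) + (28)(17.07²)] / 45 = 216.1222
SE = √(s_p²(1/n₁ + 1/n₂)) = √(216.1222 × (1/18 + 1/29)) = 4.4113
t = (x̄₁ - x̄₂) / SE = (48.75 - 52.97) / 4.4113 = -4.22 / 4.4113 = -0.957
p-value = 0.3439

Since p-value > α = 0.05, we fail to reject H₀.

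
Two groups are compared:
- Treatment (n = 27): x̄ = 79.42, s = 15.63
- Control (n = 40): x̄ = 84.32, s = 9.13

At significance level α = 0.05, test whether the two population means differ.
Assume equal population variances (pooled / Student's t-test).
Student's two-sample t-test (equal variances):
H₀: μ₁ = μ₂
H₁: μ₁ ≠ μ₂
df = n₁ + n₂ - 2 = 65
Pooled variance s_p² = [(n₁-1)s₁² + (n₂-1)s₂²] / (n₁ + n₂ - 2) = [(26)(15.63²) + (39)(9.13²)] / 65 = 147.7329
SE = √(s_p²(1/n₁ + 1/n₂)) = √(147.7329 × (1/27 + 1/40)) = 3.0274
t = (x̄₁ - x̄₂) / SE = (79.42 - 84.32) / 3.0274 = -4.90 / 3.0274 = -1.619
p-value = 0.1104

Since p-value > α = 0.05, we fail to reject H₀.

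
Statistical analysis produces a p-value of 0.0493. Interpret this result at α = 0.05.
Since p = 0.0493 < α = 0.05, reject H₀.
There is sufficient evidence to reject the null hypothesis; the result is statistically significant at the 0.05 level.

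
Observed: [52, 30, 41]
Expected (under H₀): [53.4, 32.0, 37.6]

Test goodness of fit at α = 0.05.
Chi-square goodness of fit test:
H₀: observed counts match expected distribution
H₁: observed counts differ from expected distribution
df = k - 1 = 2
χ² = Σ(O - E)²/E
   = (52 - 53.4)²/53.4 + (30 - 32.0)²/32.0 + (41 - 37.6)²/37.6
   = 0.037 + 0.125 + 0.307
   = 0.47
p-value = 0.7909

Since p-value > α = 0.05, we fail to reject H₀.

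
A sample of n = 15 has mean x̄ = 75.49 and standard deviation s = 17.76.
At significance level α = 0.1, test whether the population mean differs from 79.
One-sample t-test:
H₀: μ = 79
H₁: μ ≠ 79
df = n - 1 = 14
t = (x̄ - μ₀) / (s/√n) = (75.49 - 79) / (17.76/√15) = -0.765
p-value = 0.4567

Since p-value > α = 0.1, we fail to reject H₀.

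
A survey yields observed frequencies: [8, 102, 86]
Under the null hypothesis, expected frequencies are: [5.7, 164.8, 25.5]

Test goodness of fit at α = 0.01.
Chi-square goodness of fit test:
H₀: observed counts match expected distribution
H₁: observed counts differ from expected distribution
df = k - 1 = 2
χ² = Σ(O - E)²/E
   = (8 - 5.7)²/5.7 + (102 - 164.8)²/164.8 + (86 - 25.5)²/25.5
   = 0.928 + 23.931 + 143.539
   = 168.40
p-value < 0.0001

Since p-value < α = 0.01, we reject H₀.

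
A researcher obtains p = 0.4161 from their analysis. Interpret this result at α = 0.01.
Since p = 0.4161 > α = 0.01, fail to reject H₀.
There is insufficient evidence to reject the null hypothesis; the result is not statistically significant at the 0.01 level.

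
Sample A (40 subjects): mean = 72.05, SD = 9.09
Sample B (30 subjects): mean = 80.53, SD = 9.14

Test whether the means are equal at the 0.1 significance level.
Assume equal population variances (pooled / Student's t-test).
Student's two-sample t-test (equal variances):
H₀: μ₁ = μ₂
H₁: μ₁ ≠ μ₂
df = n₁ + n₂ - 2 = 68
Pooled variance s_p² = [(n₁-1)s₁² + (n₂-1)s₂²] / (n₁ + n₂ - 2) = [(39)(9.09²) + (29)(9.14²)] / 68 = 83.0168
SE = √(s_p²(1/n₁ + 1/n₂)) = √(83.0168 × (1/40 + 1/30)) = 2.2006
t = (x̄₁ - x̄₂) / SE = (72.05 - 80.53) / 2.2006 = -8.48 / 2.2006 = -3.853
p-value = 0.0003

Since p-value < α = 0.1, we reject H₀.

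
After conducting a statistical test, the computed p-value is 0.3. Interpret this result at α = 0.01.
Since p = 0.3 > α = 0.01, fail to reject H₀.
There is insufficient evidence to reject the null hypothesis; the result is not statistically significant at the 0.01 level.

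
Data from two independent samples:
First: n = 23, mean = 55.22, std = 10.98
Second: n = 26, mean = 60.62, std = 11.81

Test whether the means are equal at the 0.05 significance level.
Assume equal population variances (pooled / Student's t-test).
Student's two-sample t-test (equal variances):
H₀: μ₁ = μ₂
H₁: μ₁ ≠ μ₂
df = n₁ + n₂ - 2 = 47
Pooled variance s_p² = [(n₁-1)s₁² + (n₂-1)s₂²] / (n₁ + n₂ - 2) = [(22)(10.98²) + (25)(11.81²)] / 47 = 130.6219
SE = √(s_p²(1/n₁ + 1/n₂)) = √(130.6219 × (1/23 + 1/26)) = 3.2716
t = (x̄₁ - x̄₂) / SE = (55.22 - 60.62) / 3.2716 = -5.40 / 3.2716 = -1.651
p-value = 0.1055

Since p-value > α = 0.05, we fail to reject H₀.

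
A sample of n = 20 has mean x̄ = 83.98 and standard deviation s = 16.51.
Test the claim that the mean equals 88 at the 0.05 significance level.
One-sample t-test:
H₀: μ = 88
H₁: μ ≠ 88
df = n - 1 = 19
t = (x̄ - μ₀) / (s/√n) = (83.98 - 88) / (16.51/√20) = -1.089
p-value = 0.2898

Since p-value > α = 0.05, we fail to reject H₀.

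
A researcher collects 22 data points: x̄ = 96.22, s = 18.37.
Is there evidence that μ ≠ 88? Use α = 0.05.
One-sample t-test:
H₀: μ = 88
H₁: μ ≠ 88
df = n - 1 = 21
t = (x̄ - μ₀) / (s/√n) = (96.22 - 88) / (18.37/√22) = 2.099
p-value = 0.0481

Since p-value < α = 0.05, we reject H₀.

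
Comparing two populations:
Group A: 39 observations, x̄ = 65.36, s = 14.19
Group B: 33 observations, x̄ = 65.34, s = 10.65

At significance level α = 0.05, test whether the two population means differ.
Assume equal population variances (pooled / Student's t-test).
Student's two-sample t-test (equal variances):
H₀: μ₁ = μ₂
H₁: μ₁ ≠ μ₂
df = n₁ + n₂ - 2 = 70
Pooled variance s_p² = [(n₁-1)s₁² + (n₂-1)s₂²] / (n₁ + n₂ - 2) = [(38)(14.19²) + (32)(10.65²)] / 70 = 161.1579
SE = √(s_p²(1/n₁ + 1/n₂)) = √(161.1579 × (1/39 + 1/33)) = 3.0026
t = (x̄₁ - x̄₂) / SE = (65.36 - 65.34) / 3.0026 = 0.02 / 3.0026 = 0.007
p-value = 0.9947

Since p-value > α = 0.05, we fail to reject H₀.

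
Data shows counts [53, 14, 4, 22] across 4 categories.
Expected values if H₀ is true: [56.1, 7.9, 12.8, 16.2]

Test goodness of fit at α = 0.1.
Chi-square goodness of fit test:
H₀: observed counts match expected distribution
H₁: observed counts differ from expected distribution
df = k - 1 = 3
χ² = Σ(O - E)²/E
   = (53 - 56.1)²/56.1 + (14 - 7.9)²/7.9 + (4 - 12.8)²/12.8 + (22 - 16.2)²/16.2
   = 0.171 + 4.710 + 6.050 + 2.077
   = 13.01
p-value = 0.0046

Since p-value < α = 0.1, we reject H₀.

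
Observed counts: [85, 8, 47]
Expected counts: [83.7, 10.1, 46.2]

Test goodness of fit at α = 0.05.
Chi-square goodness of fit test:
H₀: observed counts match expected distribution
H₁: observed counts differ from expected distribution
df = k - 1 = 2
χ² = Σ(O - E)²/E
   = (85 - 83.7)²/83.7 + (8 - 10.1)²/10.1 + (47 - 46.2)²/46.2
   = 0.020 + 0.437 + 0.014
   = 0.47
p-value = 0.7903

Since p-value > α = 0.05, we fail to reject H₀.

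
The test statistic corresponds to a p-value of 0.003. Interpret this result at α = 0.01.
Since p = 0.003 < α = 0.01, reject H₀.
There is sufficient evidence to reject the null hypothesis; the result is statistically significant at the 0.01 level.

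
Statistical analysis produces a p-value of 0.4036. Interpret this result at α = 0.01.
Since p = 0.4036 > α = 0.01, fail to reject H₀.
There is insufficient evidence to reject the null hypothesis; the result is not statistically significant at the 0.01 level.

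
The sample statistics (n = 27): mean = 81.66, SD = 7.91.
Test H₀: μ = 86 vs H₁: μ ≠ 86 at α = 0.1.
One-sample t-test:
H₀: μ = 86
H₁: μ ≠ 86
df = n - 1 = 26
t = (x̄ - μ₀) / (s/√n) = (81.66 - 86) / (7.91/√27) = -2.851
p-value = 0.0084

Since p-value < α = 0.1, we reject H₀.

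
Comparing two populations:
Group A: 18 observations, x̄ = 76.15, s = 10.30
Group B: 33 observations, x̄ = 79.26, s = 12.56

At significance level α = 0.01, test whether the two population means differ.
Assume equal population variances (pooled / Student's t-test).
Student's two-sample t-test (equal variances):
H₀: μ₁ = μ₂
H₁: μ₁ ≠ μ₂
df = n₁ + n₂ - 2 = 49
Pooled variance s_p² = [(n₁-1)s₁² + (n₂-1)s₂²] / (n₁ + n₂ - 2) = [(17)(10.30²) + (32)(12.56²)] / 49 = 139.8295
SE = √(s_p²(1/n₁ + 1/n₂)) = √(139.8295 × (1/18 + 1/33)) = 3.4649
t = (x̄₁ - x̄₂) / SE = (76.15 - 79.26) / 3.4649 = -3.11 / 3.4649 = -0.898
p-value = 0.3738

Since p-value > α = 0.01, we fail to reject H₀.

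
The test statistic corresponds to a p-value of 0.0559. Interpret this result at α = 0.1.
Since p = 0.0559 < α = 0.1, reject H₀.
There is sufficient evidence to reject the null hypothesis; the result is statistically significant at the 0.1 level.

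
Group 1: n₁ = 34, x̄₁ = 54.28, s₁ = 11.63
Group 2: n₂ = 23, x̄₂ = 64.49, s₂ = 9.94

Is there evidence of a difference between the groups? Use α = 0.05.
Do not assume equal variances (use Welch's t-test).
Welch's two-sample t-test:
H₀: μ₁ = μ₂
H₁: μ₁ ≠ μ₂
s₁²/n₁ = 11.63²/34 = 3.9781,  s₂²/n₂ = 9.94²/23 = 4.2958
SE = √(s₁²/n₁ + s₂²/n₂) = √(3.9781 + 4.2958) = 2.8764
df (Welch-Satterthwaite) = (s₁²/n₁ + s₂²/n₂)² / [(s₁²/n₁)²/(n₁-1) + (s₂²/n₂)²/(n₂-1)] ≈ 51.93
t = (x̄₁ - x̄₂) / SE = (54.28 - 64.49) / 2.8764 = -10.21 / 2.8764 = -3.550
p-value = 0.0008

Since p-value < α = 0.05, we reject H₀.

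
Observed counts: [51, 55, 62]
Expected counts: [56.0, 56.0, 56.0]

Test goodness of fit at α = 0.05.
Chi-square goodness of fit test:
H₀: observed counts match expected distribution
H₁: observed counts differ from expected distribution
df = k - 1 = 2
χ² = Σ(O - E)²/E
   = (51 - 56.0)²/56.0 + (55 - 56.0)²/56.0 + (62 - 56.0)²/56.0
   = 0.446 + 0.018 + 0.643
   = 1.11
p-value = 0.5749

Since p-value > α = 0.05, we fail to reject H₀.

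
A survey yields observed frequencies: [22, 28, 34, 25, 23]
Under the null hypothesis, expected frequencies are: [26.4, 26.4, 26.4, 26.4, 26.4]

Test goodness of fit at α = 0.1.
Chi-square goodness of fit test:
H₀: observed counts match expected distribution
H₁: observed counts differ from expected distribution
df = k - 1 = 4
χ² = Σ(O - E)²/E
   = (22 - 26.4)²/26.4 + (28 - 26.4)²/26.4 + (34 - 26.4)²/26.4 + (25 - 26.4)²/26.4 + (23 - 26.4)²/26.4
   = 0.733 + 0.097 + 2.188 + 0.074 + 0.438
   = 3.53
p-value = 0.4733

Since p-value > α = 0.1, we fail to reject H₀.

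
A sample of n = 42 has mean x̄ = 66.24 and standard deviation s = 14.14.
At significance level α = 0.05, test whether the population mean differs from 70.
One-sample t-test:
H₀: μ = 70
H₁: μ ≠ 70
df = n - 1 = 41
t = (x̄ - μ₀) / (s/√n) = (66.24 - 70) / (14.14/√42) = -1.723
p-value = 0.0924

Since p-value > α = 0.05, we fail to reject H₀.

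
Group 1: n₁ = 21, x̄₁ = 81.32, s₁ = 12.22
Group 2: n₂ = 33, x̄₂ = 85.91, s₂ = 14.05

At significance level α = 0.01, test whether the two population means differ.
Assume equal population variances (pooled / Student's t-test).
Student's two-sample t-test (equal variances):
H₀: μ₁ = μ₂
H₁: μ₁ ≠ μ₂
df = n₁ + n₂ - 2 = 52
Pooled variance s_p² = [(n₁-1)s₁² + (n₂-1)s₂²] / (n₁ + n₂ - 2) = [(20)(12.22²) + (32)(14.05²)] / 52 = 178.9125
SE = √(s_p²(1/n₁ + 1/n₂)) = √(178.9125 × (1/21 + 1/33)) = 3.7338
t = (x̄₁ - x̄₂) / SE = (81.32 - 85.91) / 3.7338 = -4.59 / 3.7338 = -1.229
p-value = 0.2245

Since p-value > α = 0.01, we fail to reject H₀.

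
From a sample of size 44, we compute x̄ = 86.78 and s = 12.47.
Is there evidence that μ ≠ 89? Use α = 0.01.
One-sample t-test:
H₀: μ = 89
H₁: μ ≠ 89
df = n - 1 = 43
t = (x̄ - μ₀) / (s/√n) = (86.78 - 89) / (12.47/√44) = -1.181
p-value = 0.2441

Since p-value > α = 0.01, we fail to reject H₀.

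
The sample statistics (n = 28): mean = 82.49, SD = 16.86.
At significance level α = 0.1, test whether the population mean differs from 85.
One-sample t-test:
H₀: μ = 85
H₁: μ ≠ 85
df = n - 1 = 27
t = (x̄ - μ₀) / (s/√n) = (82.49 - 85) / (16.86/√28) = -0.788
p-value = 0.4377

Since p-value > α = 0.1, we fail to reject H₀.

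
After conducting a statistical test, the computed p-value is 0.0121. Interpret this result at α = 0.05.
Since p = 0.0121 < α = 0.05, reject H₀.
There is sufficient evidence to reject the null hypothesis; the result is statistically significant at the 0.05 level.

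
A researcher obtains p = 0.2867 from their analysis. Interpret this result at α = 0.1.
Since p = 0.2867 > α = 0.1, fail to reject H₀.
There is insufficient evidence to reject the null hypothesis; the result is not statistically significant at the 0.1 level.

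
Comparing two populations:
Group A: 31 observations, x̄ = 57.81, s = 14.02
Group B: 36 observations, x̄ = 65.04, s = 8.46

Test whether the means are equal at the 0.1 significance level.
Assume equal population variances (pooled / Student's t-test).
Student's two-sample t-test (equal variances):
H₀: μ₁ = μ₂
H₁: μ₁ ≠ μ₂
df = n₁ + n₂ - 2 = 65
Pooled variance s_p² = [(n₁-1)s₁² + (n₂-1)s₂²] / (n₁ + n₂ - 2) = [(30)(14.02²) + (35)(8.46²)] / 65 = 129.2587
SE = √(s_p²(1/n₁ + 1/n₂)) = √(129.2587 × (1/31 + 1/36)) = 2.7857
t = (x̄₁ - x̄₂) / SE = (57.81 - 65.04) / 2.7857 = -7.23 / 2.7857 = -2.595
p-value = 0.0117

Since p-value < α = 0.1, we reject H₀.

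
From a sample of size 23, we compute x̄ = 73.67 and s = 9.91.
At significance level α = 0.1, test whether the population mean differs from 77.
One-sample t-test:
H₀: μ = 77
H₁: μ ≠ 77
df = n - 1 = 22
t = (x̄ - μ₀) / (s/√n) = (73.67 - 77) / (9.91/√23) = -1.612
p-value = 0.1213

Since p-value > α = 0.1, we fail to reject H₀.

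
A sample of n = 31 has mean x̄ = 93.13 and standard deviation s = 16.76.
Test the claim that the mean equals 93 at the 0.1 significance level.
One-sample t-test:
H₀: μ = 93
H₁: μ ≠ 93
df = n - 1 = 30
t = (x̄ - μ₀) / (s/√n) = (93.13 - 93) / (16.76/√31) = 0.043
p-value = 0.9658

Since p-value > α = 0.1, we fail to reject H₀.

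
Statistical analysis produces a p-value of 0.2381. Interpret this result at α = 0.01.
Since p = 0.2381 > α = 0.01, fail to reject H₀.
There is insufficient evidence to reject the null hypothesis; the result is not statistically significant at the 0.01 level.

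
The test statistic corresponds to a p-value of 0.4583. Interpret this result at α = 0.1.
Since p = 0.4583 > α = 0.1, fail to reject H₀.
There is insufficient evidence to reject the null hypothesis; the result is not statistically significant at the 0.1 level.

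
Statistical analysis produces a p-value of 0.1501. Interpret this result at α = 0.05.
Since p = 0.1501 > α = 0.05, fail to reject H₀.
There is insufficient evidence to reject the null hypothesis; the result is not statistically significant at the 0.05 level.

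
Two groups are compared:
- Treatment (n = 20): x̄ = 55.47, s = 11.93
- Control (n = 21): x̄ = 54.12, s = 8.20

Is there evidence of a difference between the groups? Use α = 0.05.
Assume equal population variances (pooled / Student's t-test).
Student's two-sample t-test (equal variances):
H₀: μ₁ = μ₂
H₁: μ₁ ≠ μ₂
df = n₁ + n₂ - 2 = 39
Pooled variance s_p² = [(n₁-1)s₁² + (n₂-1)s₂²] / (n₁ + n₂ - 2) = [(19)(11.93²) + (20)(8.20²)] / 39 = 103.8198
SE = √(s_p²(1/n₁ + 1/n₂)) = √(103.8198 × (1/20 + 1/21)) = 3.1835
t = (x̄₁ - x̄₂) / SE = (55.47 - 54.12) / 3.1835 = 1.35 / 3.1835 = 0.424
p-value = 0.6739

Since p-value > α = 0.05, we fail to reject H₀.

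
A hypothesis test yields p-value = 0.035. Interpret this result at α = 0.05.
Since p = 0.035 < α = 0.05, reject H₀.
There is sufficient evidence to reject the null hypothesis; the result is statistically significant at the 0.05 level.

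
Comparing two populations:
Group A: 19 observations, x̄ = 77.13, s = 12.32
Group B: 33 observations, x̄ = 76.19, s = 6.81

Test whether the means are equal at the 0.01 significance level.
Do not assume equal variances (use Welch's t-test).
Welch's two-sample t-test:
H₀: μ₁ = μ₂
H₁: μ₁ ≠ μ₂
s₁²/n₁ = 12.32²/19 = 7.9885,  s₂²/n₂ = 6.81²/33 = 1.4053
SE = √(s₁²/n₁ + s₂²/n₂) = √(7.9885 + 1.4053) = 3.0649
df (Welch-Satterthwaite) = (s₁²/n₁ + s₂²/n₂)² / [(s₁²/n₁)²/(n₁-1) + (s₂²/n₂)²/(n₂-1)] ≈ 24.46
t = (x̄₁ - x̄₂) / SE = (77.13 - 76.19) / 3.0649 = 0.94 / 3.0649 = 0.307
p-value = 0.7617

Since p-value > α = 0.01, we fail to reject H₀.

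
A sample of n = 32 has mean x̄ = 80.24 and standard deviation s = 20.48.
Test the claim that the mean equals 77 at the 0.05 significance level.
One-sample t-test:
H₀: μ = 77
H₁: μ ≠ 77
df = n - 1 = 31
t = (x̄ - μ₀) / (s/√n) = (80.24 - 77) / (20.48/√32) = 0.895
p-value = 0.3777

Since p-value > α = 0.05, we fail to reject H₀.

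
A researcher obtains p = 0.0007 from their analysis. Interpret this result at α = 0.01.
Since p = 0.0007 < α = 0.01, reject H₀.
There is sufficient evidence to reject the null hypothesis; the result is statistically significant at the 0.01 level.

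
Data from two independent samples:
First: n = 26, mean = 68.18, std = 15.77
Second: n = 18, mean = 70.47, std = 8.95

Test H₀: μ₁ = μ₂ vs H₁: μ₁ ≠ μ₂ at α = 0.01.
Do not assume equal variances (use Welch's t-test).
Welch's two-sample t-test:
H₀: μ₁ = μ₂
H₁: μ₁ ≠ μ₂
s₁²/n₁ = 15.77²/26 = 9.5651,  s₂²/n₂ = 8.95²/18 = 4.4501
SE = √(s₁²/n₁ + s₂²/n₂) = √(9.5651 + 4.4501) = 3.7437
df (Welch-Satterthwaite) = (s₁²/n₁ + s₂²/n₂)² / [(s₁²/n₁)²/(n₁-1) + (s₂²/n₂)²/(n₂-1)] ≈ 40.71
t = (x̄₁ - x̄₂) / SE = (68.18 - 70.47) / 3.7437 = -2.29 / 3.7437 = -0.612
p-value = 0.5441

Since p-value > α = 0.01, we fail to reject H₀.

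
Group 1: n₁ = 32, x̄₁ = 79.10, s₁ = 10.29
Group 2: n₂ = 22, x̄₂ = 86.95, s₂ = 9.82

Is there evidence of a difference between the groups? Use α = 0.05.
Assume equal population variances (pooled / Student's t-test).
Student's two-sample t-test (equal variances):
H₀: μ₁ = μ₂
H₁: μ₁ ≠ μ₂
df = n₁ + n₂ - 2 = 52
Pooled variance s_p² = [(n₁-1)s₁² + (n₂-1)s₂²] / (n₁ + n₂ - 2) = [(31)(10.29²) + (21)(9.82²)] / 52 = 102.0671
SE = √(s_p²(1/n₁ + 1/n₂)) = √(102.0671 × (1/32 + 1/22)) = 2.7980
t = (x̄₁ - x̄₂) / SE = (79.10 - 86.95) / 2.7980 = -7.85 / 2.7980 = -2.806
p-value = 0.0071

Since p-value < α = 0.05, we reject H₀.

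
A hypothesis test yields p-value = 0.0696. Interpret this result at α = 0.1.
Since p = 0.0696 < α = 0.1, reject H₀.
There is sufficient evidence to reject the null hypothesis; the result is statistically significant at the 0.1 level.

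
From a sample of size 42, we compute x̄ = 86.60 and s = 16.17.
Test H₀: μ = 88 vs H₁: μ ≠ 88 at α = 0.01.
One-sample t-test:
H₀: μ = 88
H₁: μ ≠ 88
df = n - 1 = 41
t = (x̄ - μ₀) / (s/√n) = (86.60 - 88) / (16.17/√42) = -0.561
p-value = 0.5778

Since p-value > α = 0.01, we fail to reject H₀.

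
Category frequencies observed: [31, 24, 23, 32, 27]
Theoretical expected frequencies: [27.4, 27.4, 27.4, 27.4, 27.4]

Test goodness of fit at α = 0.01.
Chi-square goodness of fit test:
H₀: observed counts match expected distribution
H₁: observed counts differ from expected distribution
df = k - 1 = 4
χ² = Σ(O - E)²/E
   = (31 - 27.4)²/27.4 + (24 - 27.4)²/27.4 + (23 - 27.4)²/27.4 + (32 - 27.4)²/27.4 + (27 - 27.4)²/27.4
   = 0.473 + 0.422 + 0.707 + 0.772 + 0.006
   = 2.38
p-value = 0.6663

Since p-value > α = 0.01, we fail to reject H₀.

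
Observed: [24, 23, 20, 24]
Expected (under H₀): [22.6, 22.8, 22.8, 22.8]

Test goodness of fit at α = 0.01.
Chi-square goodness of fit test:
H₀: observed counts match expected distribution
H₁: observed counts differ from expected distribution
df = k - 1 = 3
χ² = Σ(O - E)²/E
   = (24 - 22.6)²/22.6 + (23 - 22.8)²/22.8 + (20 - 22.8)²/22.8 + (24 - 22.8)²/22.8
   = 0.087 + 0.002 + 0.344 + 0.063
   = 0.50
p-value = 0.9199

Since p-value > α = 0.01, we fail to reject H₀.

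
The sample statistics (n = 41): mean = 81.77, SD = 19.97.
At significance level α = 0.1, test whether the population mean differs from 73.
One-sample t-test:
H₀: μ = 73
H₁: μ ≠ 73
df = n - 1 = 40
t = (x̄ - μ₀) / (s/√n) = (81.77 - 73) / (19.97/√41) = 2.812
p-value = 0.0076

Since p-value < α = 0.1, we reject H₀.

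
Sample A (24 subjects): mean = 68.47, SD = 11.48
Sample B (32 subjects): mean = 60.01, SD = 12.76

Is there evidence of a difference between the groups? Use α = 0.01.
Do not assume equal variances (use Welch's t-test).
Welch's two-sample t-test:
H₀: μ₁ = μ₂
H₁: μ₁ ≠ μ₂
s₁²/n₁ = 11.48²/24 = 5.4913,  s₂²/n₂ = 12.76²/32 = 5.0880
SE = √(s₁²/n₁ + s₂²/n₂) = √(5.4913 + 5.0880) = 3.2526
df (Welch-Satterthwaite) = (s₁²/n₁ + s₂²/n₂)² / [(s₁²/n₁)²/(n₁-1) + (s₂²/n₂)²/(n₂-1)] ≈ 52.15
t = (x̄₁ - x̄₂) / SE = (68.47 - 60.01) / 3.2526 = 8.46 / 3.2526 = 2.601
p-value = 0.0121

Since p-value > α = 0.01, we fail to reject H₀.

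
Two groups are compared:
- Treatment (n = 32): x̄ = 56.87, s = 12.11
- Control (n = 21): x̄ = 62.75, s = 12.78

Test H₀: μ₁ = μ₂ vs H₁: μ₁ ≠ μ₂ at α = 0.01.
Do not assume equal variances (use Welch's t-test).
Welch's two-sample t-test:
H₀: μ₁ = μ₂
H₁: μ₁ ≠ μ₂
s₁²/n₁ = 12.11²/32 = 4.5829,  s₂²/n₂ = 12.78²/21 = 7.7775
SE = √(s₁²/n₁ + s₂²/n₂) = √(4.5829 + 7.7775) = 3.5157
df (Welch-Satterthwaite) = (s₁²/n₁ + s₂²/n₂)² / [(s₁²/n₁)²/(n₁-1) + (s₂²/n₂)²/(n₂-1)] ≈ 41.27
t = (x̄₁ - x̄₂) / SE = (56.87 - 62.75) / 3.5157 = -5.88 / 3.5157 = -1.672
p-value = 0.1020

Since p-value > α = 0.01, we fail to reject H₀.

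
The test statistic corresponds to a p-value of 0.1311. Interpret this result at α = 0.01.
Since p = 0.1311 > α = 0.01, fail to reject H₀.
There is insufficient evidence to reject the null hypothesis; the result is not statistically significant at the 0.01 level.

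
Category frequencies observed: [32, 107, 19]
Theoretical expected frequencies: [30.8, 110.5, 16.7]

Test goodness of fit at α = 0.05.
Chi-square goodness of fit test:
H₀: observed counts match expected distribution
H₁: observed counts differ from expected distribution
df = k - 1 = 2
χ² = Σ(O - E)²/E
   = (32 - 30.8)²/30.8 + (107 - 110.5)²/110.5 + (19 - 16.7)²/16.7
   = 0.047 + 0.111 + 0.317
   = 0.47
p-value = 0.7888

Since p-value > α = 0.05, we fail to reject H₀.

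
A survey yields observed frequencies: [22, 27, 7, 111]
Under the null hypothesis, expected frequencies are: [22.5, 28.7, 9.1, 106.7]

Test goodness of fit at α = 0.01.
Chi-square goodness of fit test:
H₀: observed counts match expected distribution
H₁: observed counts differ from expected distribution
df = k - 1 = 3
χ² = Σ(O - E)²/E
   = (22 - 22.5)²/22.5 + (27 - 28.7)²/28.7 + (7 - 9.1)²/9.1 + (111 - 106.7)²/106.7
   = 0.011 + 0.101 + 0.485 + 0.173
   = 0.77
p-value = 0.8567

Since p-value > α = 0.01, we fail to reject H₀.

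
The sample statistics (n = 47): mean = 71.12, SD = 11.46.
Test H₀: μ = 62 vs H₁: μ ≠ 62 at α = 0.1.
One-sample t-test:
H₀: μ = 62
H₁: μ ≠ 62
df = n - 1 = 46
t = (x̄ - μ₀) / (s/√n) = (71.12 - 62) / (11.46/√47) = 5.456
p-value < 0.0001

Since p-value < α = 0.1, we reject H₀.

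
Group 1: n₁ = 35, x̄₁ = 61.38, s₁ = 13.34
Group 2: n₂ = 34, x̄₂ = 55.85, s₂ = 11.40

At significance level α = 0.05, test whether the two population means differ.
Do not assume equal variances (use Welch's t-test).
Welch's two-sample t-test:
H₀: μ₁ = μ₂
H₁: μ₁ ≠ μ₂
s₁²/n₁ = 13.34²/35 = 5.0844,  s₂²/n₂ = 11.40²/34 = 3.8224
SE = √(s₁²/n₁ + s₂²/n₂) = √(5.0844 + 3.8224) = 2.9844
df (Welch-Satterthwaite) = (s₁²/n₁ + s₂²/n₂)² / [(s₁²/n₁)²/(n₁-1) + (s₂²/n₂)²/(n₂-1)] ≈ 65.94
t = (x̄₁ - x̄₂) / SE = (61.38 - 55.85) / 2.9844 = 5.53 / 2.9844 = 1.853
p-value = 0.0684

Since p-value > α = 0.05, we fail to reject H₀.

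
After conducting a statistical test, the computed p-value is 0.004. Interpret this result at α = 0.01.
Since p = 0.004 < α = 0.01, reject H₀.
There is sufficient evidence to reject the null hypothesis; the result is statistically significant at the 0.01 level.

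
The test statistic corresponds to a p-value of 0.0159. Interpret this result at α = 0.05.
Since p = 0.0159 < α = 0.05, reject H₀.
There is sufficient evidence to reject the null hypothesis; the result is statistically significant at the 0.05 level.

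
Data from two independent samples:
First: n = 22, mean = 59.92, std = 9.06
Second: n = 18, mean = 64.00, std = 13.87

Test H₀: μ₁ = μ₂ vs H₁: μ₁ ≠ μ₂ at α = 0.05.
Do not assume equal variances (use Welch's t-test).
Welch's two-sample t-test:
H₀: μ₁ = μ₂
H₁: μ₁ ≠ μ₂
s₁²/n₁ = 9.06²/22 = 3.7311,  s₂²/n₂ = 13.87²/18 = 10.6876
SE = √(s₁²/n₁ + s₂²/n₂) = √(3.7311 + 10.6876) = 3.7972
df (Welch-Satterthwaite) = (s₁²/n₁ + s₂²/n₂)² / [(s₁²/n₁)²/(n₁-1) + (s₂²/n₂)²/(n₂-1)] ≈ 28.16
t = (x̄₁ - x̄₂) / SE = (59.92 - 64.00) / 3.7972 = -4.08 / 3.7972 = -1.074
p-value = 0.2917

Since p-value > α = 0.05, we fail to reject H₀.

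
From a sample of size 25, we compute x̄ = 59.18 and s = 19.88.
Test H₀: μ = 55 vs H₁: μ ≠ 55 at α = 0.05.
One-sample t-test:
H₀: μ = 55
H₁: μ ≠ 55
df = n - 1 = 24
t = (x̄ - μ₀) / (s/√n) = (59.18 - 55) / (19.88/√25) = 1.051
p-value = 0.3036

Since p-value > α = 0.05, we fail to reject H₀.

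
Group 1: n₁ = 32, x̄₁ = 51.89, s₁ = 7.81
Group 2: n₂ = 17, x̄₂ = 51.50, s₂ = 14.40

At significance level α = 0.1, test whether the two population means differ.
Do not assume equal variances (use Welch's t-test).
Welch's two-sample t-test:
H₀: μ₁ = μ₂
H₁: μ₁ ≠ μ₂
s₁²/n₁ = 7.81²/32 = 1.9061,  s₂²/n₂ = 14.40²/17 = 12.1976
SE = √(s₁²/n₁ + s₂²/n₂) = √(1.9061 + 12.1976) = 3.7555
df (Welch-Satterthwaite) = (s₁²/n₁ + s₂²/n₂)² / [(s₁²/n₁)²/(n₁-1) + (s₂²/n₂)²/(n₂-1)] ≈ 21.13
t = (x̄₁ - x̄₂) / SE = (51.89 - 51.50) / 3.7555 = 0.39 / 3.7555 = 0.104
p-value = 0.9183

Since p-value > α = 0.1, we fail to reject H₀.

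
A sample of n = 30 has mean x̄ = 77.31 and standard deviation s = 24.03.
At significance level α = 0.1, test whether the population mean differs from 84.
One-sample t-test:
H₀: μ = 84
H₁: μ ≠ 84
df = n - 1 = 29
t = (x̄ - μ₀) / (s/√n) = (77.31 - 84) / (24.03/√30) = -1.525
p-value = 0.1381

Since p-value > α = 0.1, we fail to reject H₀.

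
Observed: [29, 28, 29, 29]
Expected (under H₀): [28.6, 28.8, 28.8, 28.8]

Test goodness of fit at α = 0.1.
Chi-square goodness of fit test:
H₀: observed counts match expected distribution
H₁: observed counts differ from expected distribution
df = k - 1 = 3
χ² = Σ(O - E)²/E
   = (29 - 28.6)²/28.6 + (28 - 28.8)²/28.8 + (29 - 28.8)²/28.8 + (29 - 28.8)²/28.8
   = 0.006 + 0.022 + 0.001 + 0.001
   = 0.03
p-value = 0.9986

Since p-value > α = 0.1, we fail to reject H₀.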